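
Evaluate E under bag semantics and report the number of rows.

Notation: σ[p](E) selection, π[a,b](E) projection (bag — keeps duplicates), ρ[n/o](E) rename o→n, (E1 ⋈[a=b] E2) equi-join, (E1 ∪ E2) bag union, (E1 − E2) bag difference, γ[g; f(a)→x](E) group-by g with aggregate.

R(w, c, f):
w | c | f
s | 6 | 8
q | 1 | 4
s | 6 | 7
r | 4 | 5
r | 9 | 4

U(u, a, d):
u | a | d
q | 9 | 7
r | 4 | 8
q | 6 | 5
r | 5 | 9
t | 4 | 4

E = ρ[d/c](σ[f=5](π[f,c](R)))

Stepwise |·|:
  R → 5
  π[f,c](R) → 5
  σ[f=5](π[f,c](R)) → 1
  ρ[d/c](σ[f=5](π[f,c](R))) → 1

|E| = 1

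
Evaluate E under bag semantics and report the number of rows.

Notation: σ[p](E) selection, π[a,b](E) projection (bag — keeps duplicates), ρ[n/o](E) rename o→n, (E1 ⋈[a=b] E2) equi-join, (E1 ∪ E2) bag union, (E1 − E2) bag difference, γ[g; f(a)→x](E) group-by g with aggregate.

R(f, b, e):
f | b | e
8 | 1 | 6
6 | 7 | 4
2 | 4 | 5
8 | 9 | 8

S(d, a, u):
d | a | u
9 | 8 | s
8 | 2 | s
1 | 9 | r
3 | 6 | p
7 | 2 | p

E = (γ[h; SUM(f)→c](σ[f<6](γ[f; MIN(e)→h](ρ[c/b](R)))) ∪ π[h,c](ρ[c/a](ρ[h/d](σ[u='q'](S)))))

Stepwise |·|:
  R → 4
  ρ[c/b](R) → 4
  γ[f; MIN(e)→h](ρ[c/b](R)) → 3
  σ[f<6](γ[f; MIN(e)→h](ρ[c/b](R))) → 1
  γ[h; SUM(f)→c](σ[f<6](γ[f; MIN(e)→h](ρ[c/b](R)))) → 1
  S → 5
  σ[u='q'](S) → 0
  ρ[h/d](σ[u='q'](S)) → 0
  ρ[c/a](ρ[h/d](σ[u='q'](S))) → 0
  π[h,c](ρ[c/a](ρ[h/d](σ[u='q'](S)))) → 0
  (γ[h; SUM(f)→c](σ[f<6](γ[f; MIN(e)→h](ρ[c/b](R)))) ∪ π[h,c](ρ[c/a](ρ[h/d](σ[u='q'](S))))) → 1

|E| = 1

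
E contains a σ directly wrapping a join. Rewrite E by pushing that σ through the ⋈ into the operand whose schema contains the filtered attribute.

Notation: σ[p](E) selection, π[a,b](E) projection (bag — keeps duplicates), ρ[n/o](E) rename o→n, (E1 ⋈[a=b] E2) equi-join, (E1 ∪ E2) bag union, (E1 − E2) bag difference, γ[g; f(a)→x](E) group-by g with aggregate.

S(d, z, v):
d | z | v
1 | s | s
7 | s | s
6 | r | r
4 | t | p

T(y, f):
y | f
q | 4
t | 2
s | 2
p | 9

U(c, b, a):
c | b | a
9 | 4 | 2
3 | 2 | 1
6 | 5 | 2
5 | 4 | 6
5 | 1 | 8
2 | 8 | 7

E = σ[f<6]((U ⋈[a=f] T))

σ filters on f, owned by the right side.
E' = (U ⋈[a=f] σ[f<6](T))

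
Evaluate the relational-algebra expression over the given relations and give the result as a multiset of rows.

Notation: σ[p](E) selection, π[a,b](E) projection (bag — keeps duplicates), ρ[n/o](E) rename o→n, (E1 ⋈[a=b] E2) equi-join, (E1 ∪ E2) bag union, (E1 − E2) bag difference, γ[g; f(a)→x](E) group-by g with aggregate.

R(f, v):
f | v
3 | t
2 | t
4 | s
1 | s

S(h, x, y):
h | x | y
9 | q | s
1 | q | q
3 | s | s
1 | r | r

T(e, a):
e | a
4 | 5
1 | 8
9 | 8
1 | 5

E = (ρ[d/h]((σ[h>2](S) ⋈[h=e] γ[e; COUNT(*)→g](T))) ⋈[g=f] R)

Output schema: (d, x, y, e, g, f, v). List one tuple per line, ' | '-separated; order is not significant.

Row counts bottom-up:
  S → 4
  σ[h>2](S) → 2
  T → 4
  γ[e; COUNT(*)→g](T) → 3
  (σ[h>2](S) ⋈[h=e] γ[e; COUNT(*)→g](T)) → 1
  ρ[d/h]((σ[h>2](S) ⋈[h=e] γ[e; COUNT(*)→g](T))) → 1
  R → 4
  (ρ[d/h]((σ[h>2](S) ⋈[h=e] γ[e; COUNT(*)→g](T))) ⋈[g=f] R) → 1

== RESULT ==
d | x | y | e | g | f | v
9 | q | s | 9 | 1 | 1 | s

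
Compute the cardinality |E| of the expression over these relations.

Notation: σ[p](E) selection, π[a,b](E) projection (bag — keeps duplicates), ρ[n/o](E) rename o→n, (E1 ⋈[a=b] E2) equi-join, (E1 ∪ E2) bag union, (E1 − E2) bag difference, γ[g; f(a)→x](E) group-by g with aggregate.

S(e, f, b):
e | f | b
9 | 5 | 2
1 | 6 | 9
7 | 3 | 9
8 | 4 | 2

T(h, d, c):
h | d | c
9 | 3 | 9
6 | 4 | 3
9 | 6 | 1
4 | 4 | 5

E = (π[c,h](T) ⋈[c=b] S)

Per-node cardinality:
  T → 4
  π[c,h](T) → 4
  S → 4
  (π[c,h](T) ⋈[c=b] S) → 2

|E| = 2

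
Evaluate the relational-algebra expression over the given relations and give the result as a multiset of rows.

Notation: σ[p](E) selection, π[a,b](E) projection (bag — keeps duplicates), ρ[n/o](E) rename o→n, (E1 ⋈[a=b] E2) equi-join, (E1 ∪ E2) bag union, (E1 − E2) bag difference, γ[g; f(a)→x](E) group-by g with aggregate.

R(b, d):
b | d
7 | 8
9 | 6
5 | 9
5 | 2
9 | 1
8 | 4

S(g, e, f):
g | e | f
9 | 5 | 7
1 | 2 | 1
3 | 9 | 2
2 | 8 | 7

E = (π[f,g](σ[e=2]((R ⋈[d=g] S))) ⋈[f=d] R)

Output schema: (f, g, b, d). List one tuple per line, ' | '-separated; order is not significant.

Stepwise |·|:
  R → 6
  S → 4
  (R ⋈[d=g] S) → 3
  σ[e=2]((R ⋈[d=g] S)) → 1
  π[f,g](σ[e=2]((R ⋈[d=g] S))) → 1
  R → 6
  (π[f,g](σ[e=2]((R ⋈[d=g] S))) ⋈[f=d] R) → 1

== RESULT ==
f | g | b | d
1 | 1 | 9 | 1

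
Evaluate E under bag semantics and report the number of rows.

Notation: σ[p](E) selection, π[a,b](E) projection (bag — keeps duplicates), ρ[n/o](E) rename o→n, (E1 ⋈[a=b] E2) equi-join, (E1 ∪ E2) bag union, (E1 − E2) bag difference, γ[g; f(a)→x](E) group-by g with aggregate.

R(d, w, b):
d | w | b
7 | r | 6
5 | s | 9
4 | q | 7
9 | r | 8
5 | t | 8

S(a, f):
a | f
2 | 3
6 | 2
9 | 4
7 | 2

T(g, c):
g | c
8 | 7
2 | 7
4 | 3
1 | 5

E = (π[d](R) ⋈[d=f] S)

Row counts bottom-up:
  R → 5
  π[d](R) → 5
  S → 4
  (π[d](R) ⋈[d=f] S) → 1

|E| = 1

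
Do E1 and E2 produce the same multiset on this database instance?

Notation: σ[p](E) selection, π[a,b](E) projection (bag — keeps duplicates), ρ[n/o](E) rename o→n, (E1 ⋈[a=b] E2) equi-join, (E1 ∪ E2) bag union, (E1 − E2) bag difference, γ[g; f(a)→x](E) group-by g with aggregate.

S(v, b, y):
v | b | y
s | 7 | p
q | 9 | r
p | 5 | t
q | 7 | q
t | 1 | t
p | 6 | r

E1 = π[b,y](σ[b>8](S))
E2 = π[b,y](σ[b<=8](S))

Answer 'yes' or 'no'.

E1 subexpression sizes:
  S → 6
  σ[b>8](S) → 1
  π[b,y](σ[b>8](S)) → 1
E2 subexpression sizes:
  S → 6
  σ[b<=8](S) → 5
  π[b,y](σ[b<=8](S)) → 5

E1 result:
b | y
9 | r
E2 result:
b | y
1 | t
5 | t
6 | r
7 | p
7 | q
Witness: (6, 'r') appears 0× in E1 but 1× in E2.

no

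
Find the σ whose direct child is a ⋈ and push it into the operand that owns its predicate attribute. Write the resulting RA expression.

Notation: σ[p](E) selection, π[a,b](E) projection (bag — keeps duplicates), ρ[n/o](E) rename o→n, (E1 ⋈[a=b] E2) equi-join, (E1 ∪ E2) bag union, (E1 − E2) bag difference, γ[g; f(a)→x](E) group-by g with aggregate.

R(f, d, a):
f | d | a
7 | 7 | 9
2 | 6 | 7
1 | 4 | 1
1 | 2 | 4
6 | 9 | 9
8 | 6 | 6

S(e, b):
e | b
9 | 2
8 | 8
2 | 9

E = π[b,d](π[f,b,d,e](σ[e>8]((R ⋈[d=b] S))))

σ filters on e, owned by the right side.
E' = π[b,d](π[f,b,d,e]((R ⋈[d=b] σ[e>8](S))))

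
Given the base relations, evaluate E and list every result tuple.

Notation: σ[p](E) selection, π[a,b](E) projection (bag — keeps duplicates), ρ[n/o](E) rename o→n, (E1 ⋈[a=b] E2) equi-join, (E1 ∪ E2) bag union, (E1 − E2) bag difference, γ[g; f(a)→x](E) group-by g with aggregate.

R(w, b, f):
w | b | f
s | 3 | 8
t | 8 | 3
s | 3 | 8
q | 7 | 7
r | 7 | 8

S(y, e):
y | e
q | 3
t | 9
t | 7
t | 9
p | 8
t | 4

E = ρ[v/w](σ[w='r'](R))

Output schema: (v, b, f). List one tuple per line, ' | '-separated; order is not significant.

Per-node cardinality:
  R → 5
  σ[w='r'](R) → 1
  ρ[v/w](σ[w='r'](R)) → 1

== RESULT ==
v | b | f
r | 7 | 8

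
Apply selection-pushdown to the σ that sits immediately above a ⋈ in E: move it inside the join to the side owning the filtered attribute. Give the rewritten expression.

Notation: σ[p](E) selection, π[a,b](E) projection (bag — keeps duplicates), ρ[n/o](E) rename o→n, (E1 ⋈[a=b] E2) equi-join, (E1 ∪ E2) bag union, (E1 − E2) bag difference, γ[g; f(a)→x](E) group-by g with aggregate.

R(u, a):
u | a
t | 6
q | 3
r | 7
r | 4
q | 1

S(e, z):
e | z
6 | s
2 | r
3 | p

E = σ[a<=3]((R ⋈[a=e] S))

σ filters on a, owned by the left side.
E' = (σ[a<=3](R) ⋈[a=e] S)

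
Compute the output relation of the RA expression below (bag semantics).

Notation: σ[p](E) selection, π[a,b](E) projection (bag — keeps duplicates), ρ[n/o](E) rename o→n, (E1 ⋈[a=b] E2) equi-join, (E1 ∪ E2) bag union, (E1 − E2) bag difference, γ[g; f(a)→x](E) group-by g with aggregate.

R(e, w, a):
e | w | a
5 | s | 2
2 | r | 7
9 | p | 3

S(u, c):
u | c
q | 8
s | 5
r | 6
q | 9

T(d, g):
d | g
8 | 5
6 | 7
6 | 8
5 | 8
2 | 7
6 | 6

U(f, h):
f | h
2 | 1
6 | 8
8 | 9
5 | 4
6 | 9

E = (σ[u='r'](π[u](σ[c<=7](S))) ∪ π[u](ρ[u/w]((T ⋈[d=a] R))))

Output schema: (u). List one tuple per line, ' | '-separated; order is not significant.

Stepwise |·|:
  S → 4
  σ[c<=7](S) → 2
  π[u](σ[c<=7](S)) → 2
  σ[u='r'](π[u](σ[c<=7](S))) → 1
  T → 6
  R → 3
  (T ⋈[d=a] R) → 1
  ρ[u/w]((T ⋈[d=a] R)) → 1
  π[u](ρ[u/w]((T ⋈[d=a] R))) → 1
  (σ[u='r'](π[u](σ[c<=7](S))) ∪ π[u](ρ[u/w]((T ⋈[d=a] R)))) → 2

== RESULT ==
u
r
s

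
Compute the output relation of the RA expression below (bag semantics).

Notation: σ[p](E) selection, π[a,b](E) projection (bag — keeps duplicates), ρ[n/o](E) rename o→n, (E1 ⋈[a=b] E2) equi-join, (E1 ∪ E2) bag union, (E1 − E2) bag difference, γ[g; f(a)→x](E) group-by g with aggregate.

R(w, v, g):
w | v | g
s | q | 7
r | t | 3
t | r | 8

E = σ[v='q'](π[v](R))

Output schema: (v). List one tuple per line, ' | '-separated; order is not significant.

Row counts bottom-up:
  R → 3
  π[v](R) → 3
  σ[v='q'](π[v](R)) → 1

== RESULT ==
v
q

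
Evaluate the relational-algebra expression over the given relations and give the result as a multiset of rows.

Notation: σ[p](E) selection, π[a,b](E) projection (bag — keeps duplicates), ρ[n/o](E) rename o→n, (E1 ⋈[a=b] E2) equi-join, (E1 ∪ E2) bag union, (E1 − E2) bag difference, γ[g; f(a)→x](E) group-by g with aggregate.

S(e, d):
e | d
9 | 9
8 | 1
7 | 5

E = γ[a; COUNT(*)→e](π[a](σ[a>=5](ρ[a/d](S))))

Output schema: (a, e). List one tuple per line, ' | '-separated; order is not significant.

Per-node cardinality:
  S → 3
  ρ[a/d](S) → 3
  σ[a>=5](ρ[a/d](S)) → 2
  π[a](σ[a>=5](ρ[a/d](S))) → 2
  γ[a; COUNT(*)→e](π[a](σ[a>=5](ρ[a/d](S)))) → 2

== RESULT ==
a | e
5 | 1
9 | 1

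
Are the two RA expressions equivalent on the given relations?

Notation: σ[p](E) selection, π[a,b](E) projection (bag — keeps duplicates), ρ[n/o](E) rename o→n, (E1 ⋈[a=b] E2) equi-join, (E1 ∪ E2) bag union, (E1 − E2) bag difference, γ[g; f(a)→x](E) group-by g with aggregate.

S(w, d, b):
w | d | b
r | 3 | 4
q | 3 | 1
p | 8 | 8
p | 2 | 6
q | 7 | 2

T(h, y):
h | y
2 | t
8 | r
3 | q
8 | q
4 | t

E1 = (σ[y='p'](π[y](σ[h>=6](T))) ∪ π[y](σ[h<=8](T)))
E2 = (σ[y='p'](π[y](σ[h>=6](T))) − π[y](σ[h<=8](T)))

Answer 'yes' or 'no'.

E1 subexpression sizes:
  T → 5
  σ[h>=6](T) → 2
  π[y](σ[h>=6](T)) → 2
  σ[y='p'](π[y](σ[h>=6](T))) → 0
  T → 5
  σ[h<=8](T) → 5
  π[y](σ[h<=8](T)) → 5
  (σ[y='p'](π[y](σ[h>=6](T))) ∪ π[y](σ[h<=8](T))) → 5
E2 subexpression sizes:
  T → 5
  σ[h>=6](T) → 2
  π[y](σ[h>=6](T)) → 2
  σ[y='p'](π[y](σ[h>=6](T))) → 0
  T → 5
  σ[h<=8](T) → 5
  π[y](σ[h<=8](T)) → 5
  (σ[y='p'](π[y](σ[h>=6](T))) − π[y](σ[h<=8](T))) → 0

E1 result:
y
q
q
r
t
t
E2 result:
y
(0 rows)
Witness: ('t',) appears 2× in E1 but 0× in E2.

no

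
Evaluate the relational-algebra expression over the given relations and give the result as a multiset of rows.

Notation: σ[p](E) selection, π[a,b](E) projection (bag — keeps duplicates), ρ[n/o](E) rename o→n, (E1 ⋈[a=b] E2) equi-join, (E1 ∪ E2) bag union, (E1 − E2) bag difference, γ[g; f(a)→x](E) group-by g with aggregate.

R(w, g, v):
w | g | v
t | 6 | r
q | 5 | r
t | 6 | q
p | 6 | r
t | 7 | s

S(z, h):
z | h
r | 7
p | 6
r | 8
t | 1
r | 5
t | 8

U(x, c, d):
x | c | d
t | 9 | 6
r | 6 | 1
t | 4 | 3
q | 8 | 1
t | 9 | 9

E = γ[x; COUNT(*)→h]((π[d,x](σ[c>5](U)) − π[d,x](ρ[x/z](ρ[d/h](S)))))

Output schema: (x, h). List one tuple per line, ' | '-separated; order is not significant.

Stepwise |·|:
  U → 5
  σ[c>5](U) → 4
  π[d,x](σ[c>5](U)) → 4
  S → 6
  ρ[d/h](S) → 6
  ρ[x/z](ρ[d/h](S)) → 6
  π[d,x](ρ[x/z](ρ[d/h](S))) → 6
  (π[d,x](σ[c>5](U)) − π[d,x](ρ[x/z](ρ[d/h](S)))) → 4
  γ[x; COUNT(*)→h]((π[d,x](σ[c>5](U)) − π[d,x](ρ[x/z](ρ[d/h](S))))) → 3

== RESULT ==
x | h
q | 1
r | 1
t | 2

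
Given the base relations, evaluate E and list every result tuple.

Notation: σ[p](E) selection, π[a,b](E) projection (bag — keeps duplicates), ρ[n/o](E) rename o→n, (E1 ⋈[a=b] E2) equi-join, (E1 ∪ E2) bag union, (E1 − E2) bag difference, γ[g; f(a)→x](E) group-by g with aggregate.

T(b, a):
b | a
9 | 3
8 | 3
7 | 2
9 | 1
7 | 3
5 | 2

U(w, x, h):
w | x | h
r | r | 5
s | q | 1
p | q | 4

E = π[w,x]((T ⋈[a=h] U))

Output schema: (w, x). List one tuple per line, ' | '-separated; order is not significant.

Row counts bottom-up:
  T → 6
  U → 3
  (T ⋈[a=h] U) → 1
  π[w,x]((T ⋈[a=h] U)) → 1

== RESULT ==
w | x
s | q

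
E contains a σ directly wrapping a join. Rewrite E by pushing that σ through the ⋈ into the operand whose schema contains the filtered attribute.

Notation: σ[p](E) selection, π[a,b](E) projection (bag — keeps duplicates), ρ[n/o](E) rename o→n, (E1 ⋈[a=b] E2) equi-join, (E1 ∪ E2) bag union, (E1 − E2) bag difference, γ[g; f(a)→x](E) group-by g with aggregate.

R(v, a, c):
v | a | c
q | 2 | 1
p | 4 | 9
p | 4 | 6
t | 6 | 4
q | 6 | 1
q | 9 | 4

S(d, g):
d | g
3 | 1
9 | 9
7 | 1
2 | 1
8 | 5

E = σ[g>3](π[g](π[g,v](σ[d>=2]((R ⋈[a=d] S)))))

σ filters on d, owned by the right side.
E' = σ[g>3](π[g](π[g,v]((R ⋈[a=d] σ[d>=2](S)))))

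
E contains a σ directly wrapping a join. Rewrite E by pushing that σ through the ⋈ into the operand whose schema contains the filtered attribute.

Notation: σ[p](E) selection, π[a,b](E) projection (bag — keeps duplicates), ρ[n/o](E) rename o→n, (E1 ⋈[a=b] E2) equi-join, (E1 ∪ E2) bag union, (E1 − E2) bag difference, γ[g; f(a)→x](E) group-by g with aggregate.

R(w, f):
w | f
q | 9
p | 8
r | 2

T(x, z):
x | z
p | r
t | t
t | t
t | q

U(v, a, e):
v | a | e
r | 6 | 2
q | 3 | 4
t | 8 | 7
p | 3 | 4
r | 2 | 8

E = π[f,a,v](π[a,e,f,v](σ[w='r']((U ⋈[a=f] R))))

σ filters on w, owned by the right side.
E' = π[f,a,v](π[a,e,f,v]((U ⋈[a=f] σ[w='r'](R))))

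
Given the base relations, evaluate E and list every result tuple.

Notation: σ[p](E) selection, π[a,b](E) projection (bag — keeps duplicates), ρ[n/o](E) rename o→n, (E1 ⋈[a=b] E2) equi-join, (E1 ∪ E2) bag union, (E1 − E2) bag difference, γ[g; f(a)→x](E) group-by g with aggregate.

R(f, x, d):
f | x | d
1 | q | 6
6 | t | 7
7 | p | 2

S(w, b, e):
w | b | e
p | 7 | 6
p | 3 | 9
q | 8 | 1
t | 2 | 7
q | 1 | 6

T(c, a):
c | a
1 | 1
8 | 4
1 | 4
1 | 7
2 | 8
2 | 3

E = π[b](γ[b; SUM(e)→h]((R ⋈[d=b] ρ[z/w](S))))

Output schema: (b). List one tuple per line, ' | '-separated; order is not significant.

Subexpression sizes:
  R → 3
  S → 5
  ρ[z/w](S) → 5
  (R ⋈[d=b] ρ[z/w](S)) → 2
  γ[b; SUM(e)→h]((R ⋈[d=b] ρ[z/w](S))) → 2
  π[b](γ[b; SUM(e)→h]((R ⋈[d=b] ρ[z/w](S)))) → 2

== RESULT ==
b
2
7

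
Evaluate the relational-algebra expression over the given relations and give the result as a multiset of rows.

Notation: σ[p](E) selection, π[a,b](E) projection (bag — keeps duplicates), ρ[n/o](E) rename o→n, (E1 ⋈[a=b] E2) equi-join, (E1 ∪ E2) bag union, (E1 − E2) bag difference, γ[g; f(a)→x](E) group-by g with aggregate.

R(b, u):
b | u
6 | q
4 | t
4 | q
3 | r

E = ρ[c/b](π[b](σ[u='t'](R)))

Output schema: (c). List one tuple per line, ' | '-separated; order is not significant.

Stepwise |·|:
  R → 4
  σ[u='t'](R) → 1
  π[b](σ[u='t'](R)) → 1
  ρ[c/b](π[b](σ[u='t'](R))) → 1

== RESULT ==
c
4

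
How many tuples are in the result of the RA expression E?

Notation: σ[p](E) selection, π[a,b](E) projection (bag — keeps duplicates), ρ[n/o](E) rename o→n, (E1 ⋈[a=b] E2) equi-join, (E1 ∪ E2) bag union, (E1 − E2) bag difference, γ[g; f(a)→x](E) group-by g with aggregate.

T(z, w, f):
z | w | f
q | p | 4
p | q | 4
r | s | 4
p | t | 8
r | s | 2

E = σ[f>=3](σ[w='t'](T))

Subexpression sizes:
  T → 5
  σ[w='t'](T) → 1
  σ[f>=3](σ[w='t'](T)) → 1

|E| = 1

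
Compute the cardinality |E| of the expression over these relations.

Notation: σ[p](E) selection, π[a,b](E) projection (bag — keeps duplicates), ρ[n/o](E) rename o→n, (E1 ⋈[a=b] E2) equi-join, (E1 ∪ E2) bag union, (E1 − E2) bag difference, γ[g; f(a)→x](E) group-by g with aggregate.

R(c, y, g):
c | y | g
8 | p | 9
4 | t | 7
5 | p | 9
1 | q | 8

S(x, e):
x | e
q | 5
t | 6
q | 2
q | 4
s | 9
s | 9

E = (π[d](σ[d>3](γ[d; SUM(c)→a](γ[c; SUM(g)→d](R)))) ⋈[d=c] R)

Stepwise |·|:
  R → 4
  γ[c; SUM(g)→d](R) → 4
  γ[d; SUM(c)→a](γ[c; SUM(g)→d](R)) → 3
  σ[d>3](γ[d; SUM(c)→a](γ[c; SUM(g)→d](R))) → 3
  π[d](σ[d>3](γ[d; SUM(c)→a](γ[c; SUM(g)→d](R)))) → 3
  R → 4
  (π[d](σ[d>3](γ[d; SUM(c)→a](γ[c; SUM(g)→d](R)))) ⋈[d=c] R) → 1

|E| = 1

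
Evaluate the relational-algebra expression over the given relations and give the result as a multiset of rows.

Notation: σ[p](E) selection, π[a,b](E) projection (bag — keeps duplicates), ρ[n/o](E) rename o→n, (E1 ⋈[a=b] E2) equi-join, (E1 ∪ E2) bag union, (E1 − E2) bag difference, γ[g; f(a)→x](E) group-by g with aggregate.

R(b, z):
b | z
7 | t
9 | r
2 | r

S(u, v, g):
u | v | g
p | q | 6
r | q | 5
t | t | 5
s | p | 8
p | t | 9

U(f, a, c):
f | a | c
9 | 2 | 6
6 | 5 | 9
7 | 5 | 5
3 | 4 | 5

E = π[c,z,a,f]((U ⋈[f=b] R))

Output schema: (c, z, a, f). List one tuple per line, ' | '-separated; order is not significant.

Row counts bottom-up:
  U → 4
  R → 3
  (U ⋈[f=b] R) → 2
  π[c,z,a,f]((U ⋈[f=b] R)) → 2

== RESULT ==
c | z | a | f
5 | t | 5 | 7
6 | r | 2 | 9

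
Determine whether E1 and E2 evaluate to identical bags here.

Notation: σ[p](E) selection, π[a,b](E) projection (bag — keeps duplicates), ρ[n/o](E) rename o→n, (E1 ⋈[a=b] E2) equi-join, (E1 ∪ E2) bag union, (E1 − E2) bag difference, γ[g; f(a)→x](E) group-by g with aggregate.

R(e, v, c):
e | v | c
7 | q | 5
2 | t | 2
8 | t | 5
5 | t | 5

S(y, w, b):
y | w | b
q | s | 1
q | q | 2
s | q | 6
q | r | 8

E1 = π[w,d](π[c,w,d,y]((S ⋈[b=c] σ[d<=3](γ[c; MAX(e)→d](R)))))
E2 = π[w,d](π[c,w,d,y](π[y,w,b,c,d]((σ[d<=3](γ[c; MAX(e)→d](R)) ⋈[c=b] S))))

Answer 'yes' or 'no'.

E1 per-node cardinality:
  S → 4
  R → 4
  γ[c; MAX(e)→d](R) → 2
  σ[d<=3](γ[c; MAX(e)→d](R)) → 1
  (S ⋈[b=c] σ[d<=3](γ[c; MAX(e)→d](R))) → 1
  π[c,w,d,y]((S ⋈[b=c] σ[d<=3](γ[c; MAX(e)→d](R)))) → 1
  π[w,d](π[c,w,d,y]((S ⋈[b=c] σ[d<=3](γ[c; MAX(e)→d](R))))) → 1
E2 per-node cardinality:
  R → 4
  γ[c; MAX(e)→d](R) → 2
  σ[d<=3](γ[c; MAX(e)→d](R)) → 1
  S → 4
  (σ[d<=3](γ[c; MAX(e)→d](R)) ⋈[c=b] S) → 1
  π[y,w,b,c,d]((σ[d<=3](γ[c; MAX(e)→d](R)) ⋈[c=b] S)) → 1
  π[c,w,d,y](π[y,w,b,c,d]((σ[d<=3](γ[c; MAX(e)→d](R)) ⋈[c=b] S))) → 1
  π[w,d](π[c,w,d,y](π[y,w,b,c,d]((σ[d<=3](γ[c; MAX(e)→d](R)) ⋈[c=b] S)))) → 1

E1 and E2 produce the same multiset:
w | d
q | 2

yes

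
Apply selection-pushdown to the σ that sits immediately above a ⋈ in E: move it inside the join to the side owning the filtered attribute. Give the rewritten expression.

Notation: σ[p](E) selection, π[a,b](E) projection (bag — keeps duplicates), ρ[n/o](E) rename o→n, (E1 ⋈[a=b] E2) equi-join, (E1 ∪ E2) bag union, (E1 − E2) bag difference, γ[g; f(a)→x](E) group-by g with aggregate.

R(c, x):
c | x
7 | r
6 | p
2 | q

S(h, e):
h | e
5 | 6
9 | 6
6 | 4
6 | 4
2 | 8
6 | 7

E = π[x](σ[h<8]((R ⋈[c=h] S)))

σ filters on h, owned by the right side.
E' = π[x]((R ⋈[c=h] σ[h<8](S)))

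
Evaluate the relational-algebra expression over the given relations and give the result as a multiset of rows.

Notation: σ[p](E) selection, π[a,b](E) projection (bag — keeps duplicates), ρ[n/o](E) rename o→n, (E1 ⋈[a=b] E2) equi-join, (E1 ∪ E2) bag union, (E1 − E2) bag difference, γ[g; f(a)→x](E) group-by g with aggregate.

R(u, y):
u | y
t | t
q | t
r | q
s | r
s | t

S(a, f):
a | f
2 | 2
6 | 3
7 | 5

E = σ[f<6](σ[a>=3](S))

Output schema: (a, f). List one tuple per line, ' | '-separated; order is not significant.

Subexpression sizes:
  S → 3
  σ[a>=3](S) → 2
  σ[f<6](σ[a>=3](S)) → 2

== RESULT ==
a | f
6 | 3
7 | 5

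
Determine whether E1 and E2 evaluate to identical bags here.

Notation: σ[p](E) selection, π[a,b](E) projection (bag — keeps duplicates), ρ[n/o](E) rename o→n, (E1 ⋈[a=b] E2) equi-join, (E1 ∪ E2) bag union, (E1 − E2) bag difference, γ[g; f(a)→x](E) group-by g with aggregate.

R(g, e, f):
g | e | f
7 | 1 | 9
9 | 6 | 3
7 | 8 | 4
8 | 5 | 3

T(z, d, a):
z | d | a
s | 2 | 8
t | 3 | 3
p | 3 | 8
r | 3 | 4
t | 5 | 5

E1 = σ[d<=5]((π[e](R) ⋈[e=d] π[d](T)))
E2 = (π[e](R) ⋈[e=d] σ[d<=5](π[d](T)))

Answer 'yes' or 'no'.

E1 stepwise |·|:
  R → 4
  π[e](R) → 4
  T → 5
  π[d](T) → 5
  (π[e](R) ⋈[e=d] π[d](T)) → 1
  σ[d<=5]((π[e](R) ⋈[e=d] π[d](T))) → 1
E2 stepwise |·|:
  R → 4
  π[e](R) → 4
  T → 5
  π[d](T) → 5
  σ[d<=5](π[d](T)) → 5
  (π[e](R) ⋈[e=d] σ[d<=5](π[d](T))) → 1

E1 and E2 produce the same multiset:
e | d
5 | 5

yes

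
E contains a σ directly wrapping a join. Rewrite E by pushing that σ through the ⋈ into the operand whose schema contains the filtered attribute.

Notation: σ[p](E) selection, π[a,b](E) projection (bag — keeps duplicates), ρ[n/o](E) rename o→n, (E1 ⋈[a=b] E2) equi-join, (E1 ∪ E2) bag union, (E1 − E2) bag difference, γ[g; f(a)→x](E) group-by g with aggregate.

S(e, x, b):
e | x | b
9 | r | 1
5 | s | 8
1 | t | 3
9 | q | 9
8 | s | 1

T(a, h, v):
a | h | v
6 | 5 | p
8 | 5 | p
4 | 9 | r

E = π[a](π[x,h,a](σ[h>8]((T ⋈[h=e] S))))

σ filters on h, owned by the left side.
E' = π[a](π[x,h,a]((σ[h>8](T) ⋈[h=e] S)))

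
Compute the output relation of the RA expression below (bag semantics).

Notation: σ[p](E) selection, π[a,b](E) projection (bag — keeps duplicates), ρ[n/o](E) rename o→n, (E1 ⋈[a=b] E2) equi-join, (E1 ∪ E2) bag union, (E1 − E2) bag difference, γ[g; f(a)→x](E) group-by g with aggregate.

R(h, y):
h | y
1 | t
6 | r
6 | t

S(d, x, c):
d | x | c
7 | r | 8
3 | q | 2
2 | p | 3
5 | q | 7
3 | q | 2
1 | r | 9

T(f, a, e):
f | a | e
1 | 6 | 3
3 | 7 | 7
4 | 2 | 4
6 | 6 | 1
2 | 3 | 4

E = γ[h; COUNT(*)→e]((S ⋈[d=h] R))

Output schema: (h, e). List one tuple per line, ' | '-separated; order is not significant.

Stepwise |·|:
  S → 6
  R → 3
  (S ⋈[d=h] R) → 1
  γ[h; COUNT(*)→e]((S ⋈[d=h] R)) → 1

== RESULT ==
h | e
1 | 1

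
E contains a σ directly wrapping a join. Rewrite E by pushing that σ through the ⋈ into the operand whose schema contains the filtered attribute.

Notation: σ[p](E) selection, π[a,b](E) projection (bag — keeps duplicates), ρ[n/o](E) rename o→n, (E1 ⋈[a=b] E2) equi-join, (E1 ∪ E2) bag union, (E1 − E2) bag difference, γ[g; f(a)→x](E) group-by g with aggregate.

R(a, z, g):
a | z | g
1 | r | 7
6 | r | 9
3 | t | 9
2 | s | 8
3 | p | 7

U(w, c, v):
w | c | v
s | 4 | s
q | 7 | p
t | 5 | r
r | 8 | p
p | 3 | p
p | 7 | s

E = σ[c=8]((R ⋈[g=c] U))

σ filters on c, owned by the right side.
E' = (R ⋈[g=c] σ[c=8](U))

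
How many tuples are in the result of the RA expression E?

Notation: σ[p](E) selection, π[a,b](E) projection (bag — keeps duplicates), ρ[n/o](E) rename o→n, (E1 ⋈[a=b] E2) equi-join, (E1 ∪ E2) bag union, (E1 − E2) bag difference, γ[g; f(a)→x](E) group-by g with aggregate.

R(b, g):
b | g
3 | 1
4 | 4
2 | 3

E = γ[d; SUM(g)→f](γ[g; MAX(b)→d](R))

Stepwise |·|:
  R → 3
  γ[g; MAX(b)→d](R) → 3
  γ[d; SUM(g)→f](γ[g; MAX(b)→d](R)) → 3

|E| = 3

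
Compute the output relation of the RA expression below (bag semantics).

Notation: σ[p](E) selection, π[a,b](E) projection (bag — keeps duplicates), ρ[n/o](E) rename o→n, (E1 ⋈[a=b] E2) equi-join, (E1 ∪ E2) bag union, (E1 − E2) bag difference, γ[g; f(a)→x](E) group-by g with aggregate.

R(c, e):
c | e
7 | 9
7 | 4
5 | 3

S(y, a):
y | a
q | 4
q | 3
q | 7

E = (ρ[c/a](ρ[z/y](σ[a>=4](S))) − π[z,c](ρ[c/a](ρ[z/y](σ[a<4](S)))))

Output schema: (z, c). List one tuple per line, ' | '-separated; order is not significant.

Stepwise |·|:
  S → 3
  σ[a>=4](S) → 2
  ρ[z/y](σ[a>=4](S)) → 2
  ρ[c/a](ρ[z/y](σ[a>=4](S))) → 2
  S → 3
  σ[a<4](S) → 1
  ρ[z/y](σ[a<4](S)) → 1
  ρ[c/a](ρ[z/y](σ[a<4](S))) → 1
  π[z,c](ρ[c/a](ρ[z/y](σ[a<4](S)))) → 1
  (ρ[c/a](ρ[z/y](σ[a>=4](S))) − π[z,c](ρ[c/a](ρ[z/y](σ[a<4](S))))) → 2

== RESULT ==
z | c
q | 4
q | 7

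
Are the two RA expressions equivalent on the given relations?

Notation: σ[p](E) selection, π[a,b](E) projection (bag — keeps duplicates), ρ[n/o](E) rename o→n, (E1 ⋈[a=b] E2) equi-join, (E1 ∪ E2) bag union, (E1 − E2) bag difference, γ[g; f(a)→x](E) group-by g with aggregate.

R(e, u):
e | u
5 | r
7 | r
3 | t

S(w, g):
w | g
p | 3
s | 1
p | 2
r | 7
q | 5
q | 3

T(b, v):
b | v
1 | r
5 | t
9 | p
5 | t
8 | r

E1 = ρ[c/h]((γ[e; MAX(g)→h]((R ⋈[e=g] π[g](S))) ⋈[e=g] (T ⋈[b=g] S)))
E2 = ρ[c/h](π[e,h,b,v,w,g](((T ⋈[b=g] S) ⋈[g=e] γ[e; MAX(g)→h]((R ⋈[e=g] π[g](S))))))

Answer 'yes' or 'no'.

E1 stepwise |·|:
  R → 3
  S → 6
  π[g](S) → 6
  (R ⋈[e=g] π[g](S)) → 4
  γ[e; MAX(g)→h]((R ⋈[e=g] π[g](S))) → 3
  T → 5
  S → 6
  (T ⋈[b=g] S) → 3
  (γ[e; MAX(g)→h]((R ⋈[e=g] π[g](S))) ⋈[e=g] (T ⋈[b=g] S)) → 2
  ρ[c/h]((γ[e; MAX(g)→h]((R ⋈[e=g] π[g](S))) ⋈[e=g] (T ⋈[b=g] S))) → 2
E2 stepwise |·|:
  T → 5
  S → 6
  (T ⋈[b=g] S) → 3
  R → 3
  S → 6
  π[g](S) → 6
  (R ⋈[e=g] π[g](S)) → 4
  γ[e; MAX(g)→h]((R ⋈[e=g] π[g](S))) → 3
  ((T ⋈[b=g] S) ⋈[g=e] γ[e; MAX(g)→h]((R ⋈[e=g] π[g](S)))) → 2
  π[e,h,b,v,w,g](((T ⋈[b=g] S) ⋈[g=e] γ[e; MAX(g)→h]((R ⋈[e=g] π[g](S))))) → 2
  ρ[c/h](π[e,h,b,v,w,g](((T ⋈[b=g] S) ⋈[g=e] γ[e; MAX(g)→h]((R ⋈[e=g] π[g](S)))))) → 2

E1 and E2 produce the same multiset:
e | c | b | v | w | g
5 | 5 | 5 | t | q | 5
5 | 5 | 5 | t | q | 5

yes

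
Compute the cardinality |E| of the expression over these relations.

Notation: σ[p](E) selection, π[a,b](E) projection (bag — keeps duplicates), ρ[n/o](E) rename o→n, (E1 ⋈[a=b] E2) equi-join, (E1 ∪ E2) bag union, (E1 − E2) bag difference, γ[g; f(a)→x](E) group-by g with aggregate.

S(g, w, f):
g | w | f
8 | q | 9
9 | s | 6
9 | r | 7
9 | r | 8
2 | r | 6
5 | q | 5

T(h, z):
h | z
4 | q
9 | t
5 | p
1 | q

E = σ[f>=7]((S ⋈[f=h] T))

Per-node cardinality:
  S → 6
  T → 4
  (S ⋈[f=h] T) → 2
  σ[f>=7]((S ⋈[f=h] T)) → 1

|E| = 1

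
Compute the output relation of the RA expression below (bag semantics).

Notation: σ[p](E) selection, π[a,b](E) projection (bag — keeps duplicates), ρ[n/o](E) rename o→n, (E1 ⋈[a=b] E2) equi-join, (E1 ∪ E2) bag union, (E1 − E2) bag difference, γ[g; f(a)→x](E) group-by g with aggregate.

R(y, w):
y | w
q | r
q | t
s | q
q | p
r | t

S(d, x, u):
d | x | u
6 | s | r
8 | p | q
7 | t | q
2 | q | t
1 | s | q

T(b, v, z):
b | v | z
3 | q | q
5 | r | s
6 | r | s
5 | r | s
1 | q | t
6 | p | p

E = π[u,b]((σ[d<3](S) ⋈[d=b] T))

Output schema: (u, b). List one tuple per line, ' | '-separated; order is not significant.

Per-node cardinality:
  S → 5
  σ[d<3](S) → 2
  T → 6
  (σ[d<3](S) ⋈[d=b] T) → 1
  π[u,b]((σ[d<3](S) ⋈[d=b] T)) → 1

== RESULT ==
u | b
q | 1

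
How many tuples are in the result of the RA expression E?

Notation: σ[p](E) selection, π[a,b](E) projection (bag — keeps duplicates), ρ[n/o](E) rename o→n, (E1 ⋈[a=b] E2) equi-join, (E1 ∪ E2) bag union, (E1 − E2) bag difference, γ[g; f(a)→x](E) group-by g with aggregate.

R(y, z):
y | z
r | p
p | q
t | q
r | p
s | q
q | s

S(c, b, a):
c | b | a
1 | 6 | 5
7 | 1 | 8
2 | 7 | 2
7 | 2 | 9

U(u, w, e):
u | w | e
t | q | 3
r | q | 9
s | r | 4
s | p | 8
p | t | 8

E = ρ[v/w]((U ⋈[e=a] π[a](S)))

Row counts bottom-up:
  U → 5
  S → 4
  π[a](S) → 4
  (U ⋈[e=a] π[a](S)) → 3
  ρ[v/w]((U ⋈[e=a] π[a](S))) → 3

|E| = 3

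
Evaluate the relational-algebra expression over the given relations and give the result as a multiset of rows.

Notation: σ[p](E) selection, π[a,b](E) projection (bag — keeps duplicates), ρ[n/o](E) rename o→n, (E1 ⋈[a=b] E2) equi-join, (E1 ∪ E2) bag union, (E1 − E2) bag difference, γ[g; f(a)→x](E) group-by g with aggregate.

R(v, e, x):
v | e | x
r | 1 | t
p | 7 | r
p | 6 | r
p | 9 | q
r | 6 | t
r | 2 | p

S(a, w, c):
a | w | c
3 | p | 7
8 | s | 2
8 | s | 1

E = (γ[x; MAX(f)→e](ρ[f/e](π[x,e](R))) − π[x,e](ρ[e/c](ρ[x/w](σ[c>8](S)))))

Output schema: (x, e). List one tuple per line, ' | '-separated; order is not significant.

Per-node cardinality:
  R → 6
  π[x,e](R) → 6
  ρ[f/e](π[x,e](R)) → 6
  γ[x; MAX(f)→e](ρ[f/e](π[x,e](R))) → 4
  S → 3
  σ[c>8](S) → 0
  ρ[x/w](σ[c>8](S)) → 0
  ρ[e/c](ρ[x/w](σ[c>8](S))) → 0
  π[x,e](ρ[e/c](ρ[x/w](σ[c>8](S)))) → 0
  (γ[x; MAX(f)→e](ρ[f/e](π[x,e](R))) − π[x,e](ρ[e/c](ρ[x/w](σ[c>8](S))))) → 4

== RESULT ==
x | e
p | 2
q | 9
r | 7
t | 6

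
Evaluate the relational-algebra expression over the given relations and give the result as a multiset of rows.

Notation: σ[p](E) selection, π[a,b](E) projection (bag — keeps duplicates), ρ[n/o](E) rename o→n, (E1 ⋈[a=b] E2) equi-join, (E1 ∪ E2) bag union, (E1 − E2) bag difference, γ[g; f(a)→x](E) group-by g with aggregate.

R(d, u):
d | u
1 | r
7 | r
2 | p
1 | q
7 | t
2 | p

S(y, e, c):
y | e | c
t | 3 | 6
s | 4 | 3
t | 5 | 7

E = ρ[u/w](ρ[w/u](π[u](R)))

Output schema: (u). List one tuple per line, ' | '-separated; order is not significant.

Subexpression sizes:
  R → 6
  π[u](R) → 6
  ρ[w/u](π[u](R)) → 6
  ρ[u/w](ρ[w/u](π[u](R))) → 6

== RESULT ==
u
p
p
q
r
r
t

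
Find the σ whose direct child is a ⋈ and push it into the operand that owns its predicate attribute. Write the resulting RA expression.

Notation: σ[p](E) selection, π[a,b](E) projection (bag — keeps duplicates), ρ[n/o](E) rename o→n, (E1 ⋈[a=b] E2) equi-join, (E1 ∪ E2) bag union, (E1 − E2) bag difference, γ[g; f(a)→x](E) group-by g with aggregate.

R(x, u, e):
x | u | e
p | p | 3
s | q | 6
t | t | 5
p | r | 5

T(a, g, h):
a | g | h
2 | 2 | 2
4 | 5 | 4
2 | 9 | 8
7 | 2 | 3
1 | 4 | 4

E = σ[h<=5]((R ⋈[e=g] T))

σ filters on h, owned by the right side.
E' = (R ⋈[e=g] σ[h<=5](T))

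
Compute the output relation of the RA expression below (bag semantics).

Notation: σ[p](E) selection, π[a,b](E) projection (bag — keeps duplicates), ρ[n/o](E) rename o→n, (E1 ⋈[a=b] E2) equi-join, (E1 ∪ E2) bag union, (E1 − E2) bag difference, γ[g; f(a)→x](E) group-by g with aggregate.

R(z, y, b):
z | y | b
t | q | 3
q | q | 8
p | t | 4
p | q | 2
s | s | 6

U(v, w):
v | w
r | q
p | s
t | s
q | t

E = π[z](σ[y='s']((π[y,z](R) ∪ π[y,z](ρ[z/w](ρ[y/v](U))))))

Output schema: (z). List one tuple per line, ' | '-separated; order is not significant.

Stepwise |·|:
  R → 5
  π[y,z](R) → 5
  U → 4
  ρ[y/v](U) → 4
  ρ[z/w](ρ[y/v](U)) → 4
  π[y,z](ρ[z/w](ρ[y/v](U))) → 4
  (π[y,z](R) ∪ π[y,z](ρ[z/w](ρ[y/v](U)))) → 9
  σ[y='s']((π[y,z](R) ∪ π[y,z](ρ[z/w](ρ[y/v](U))))) → 1
  π[z](σ[y='s']((π[y,z](R) ∪ π[y,z](ρ[z/w](ρ[y/v](U)))))) → 1

== RESULT ==
z
s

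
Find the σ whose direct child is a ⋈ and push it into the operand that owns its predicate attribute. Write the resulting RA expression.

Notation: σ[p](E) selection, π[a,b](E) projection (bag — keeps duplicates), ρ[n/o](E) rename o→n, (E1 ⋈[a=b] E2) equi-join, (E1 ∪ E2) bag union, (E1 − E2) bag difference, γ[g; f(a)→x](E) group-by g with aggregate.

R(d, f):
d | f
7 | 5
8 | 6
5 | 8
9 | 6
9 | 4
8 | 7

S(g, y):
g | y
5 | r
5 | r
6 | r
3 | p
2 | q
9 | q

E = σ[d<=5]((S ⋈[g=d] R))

σ filters on d, owned by the right side.
E' = (S ⋈[g=d] σ[d<=5](R))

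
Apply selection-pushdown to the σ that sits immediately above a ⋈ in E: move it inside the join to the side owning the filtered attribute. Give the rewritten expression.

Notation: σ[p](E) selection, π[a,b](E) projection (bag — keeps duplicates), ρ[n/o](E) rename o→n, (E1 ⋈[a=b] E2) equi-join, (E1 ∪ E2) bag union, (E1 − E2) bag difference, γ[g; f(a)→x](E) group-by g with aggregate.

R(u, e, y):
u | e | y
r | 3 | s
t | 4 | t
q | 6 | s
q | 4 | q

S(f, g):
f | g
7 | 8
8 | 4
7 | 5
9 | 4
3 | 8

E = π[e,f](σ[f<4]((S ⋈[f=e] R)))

σ filters on f, owned by the left side.
E' = π[e,f]((σ[f<4](S) ⋈[f=e] R))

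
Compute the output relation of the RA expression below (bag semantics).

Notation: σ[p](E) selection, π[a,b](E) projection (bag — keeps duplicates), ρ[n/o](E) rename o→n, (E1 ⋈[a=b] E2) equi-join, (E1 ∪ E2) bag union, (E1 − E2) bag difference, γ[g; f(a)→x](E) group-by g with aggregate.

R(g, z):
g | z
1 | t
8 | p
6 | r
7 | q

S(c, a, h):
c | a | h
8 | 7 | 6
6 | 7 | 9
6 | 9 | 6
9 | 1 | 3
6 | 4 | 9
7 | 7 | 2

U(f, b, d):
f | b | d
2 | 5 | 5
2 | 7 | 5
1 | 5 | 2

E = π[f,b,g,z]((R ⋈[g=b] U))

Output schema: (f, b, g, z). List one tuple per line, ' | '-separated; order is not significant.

Per-node cardinality:
  R → 4
  U → 3
  (R ⋈[g=b] U) → 1
  π[f,b,g,z]((R ⋈[g=b] U)) → 1

== RESULT ==
f | b | g | z
2 | 7 | 7 | q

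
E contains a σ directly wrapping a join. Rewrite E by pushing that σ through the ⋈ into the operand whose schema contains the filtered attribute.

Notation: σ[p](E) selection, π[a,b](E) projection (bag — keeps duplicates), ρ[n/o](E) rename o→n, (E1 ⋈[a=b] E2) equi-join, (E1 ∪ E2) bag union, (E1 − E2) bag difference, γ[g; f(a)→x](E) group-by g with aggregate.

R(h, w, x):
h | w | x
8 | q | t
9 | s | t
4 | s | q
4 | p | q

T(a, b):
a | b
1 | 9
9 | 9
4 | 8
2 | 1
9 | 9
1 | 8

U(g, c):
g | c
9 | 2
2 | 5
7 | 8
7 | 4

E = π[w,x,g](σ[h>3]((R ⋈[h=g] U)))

σ filters on h, owned by the left side.
E' = π[w,x,g]((σ[h>3](R) ⋈[h=g] U))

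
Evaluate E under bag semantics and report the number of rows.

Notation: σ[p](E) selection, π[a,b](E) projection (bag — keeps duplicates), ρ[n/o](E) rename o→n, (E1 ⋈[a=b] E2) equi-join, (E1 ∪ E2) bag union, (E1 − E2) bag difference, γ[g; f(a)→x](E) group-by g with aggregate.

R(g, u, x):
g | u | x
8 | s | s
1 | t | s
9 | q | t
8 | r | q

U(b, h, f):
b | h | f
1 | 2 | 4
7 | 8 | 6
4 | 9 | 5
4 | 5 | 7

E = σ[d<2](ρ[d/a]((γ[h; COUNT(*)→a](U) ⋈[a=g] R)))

Stepwise |·|:
  U → 4
  γ[h; COUNT(*)→a](U) → 4
  R → 4
  (γ[h; COUNT(*)→a](U) ⋈[a=g] R) → 4
  ρ[d/a]((γ[h; COUNT(*)→a](U) ⋈[a=g] R)) → 4
  σ[d<2](ρ[d/a]((γ[h; COUNT(*)→a](U) ⋈[a=g] R))) → 4

|E| = 4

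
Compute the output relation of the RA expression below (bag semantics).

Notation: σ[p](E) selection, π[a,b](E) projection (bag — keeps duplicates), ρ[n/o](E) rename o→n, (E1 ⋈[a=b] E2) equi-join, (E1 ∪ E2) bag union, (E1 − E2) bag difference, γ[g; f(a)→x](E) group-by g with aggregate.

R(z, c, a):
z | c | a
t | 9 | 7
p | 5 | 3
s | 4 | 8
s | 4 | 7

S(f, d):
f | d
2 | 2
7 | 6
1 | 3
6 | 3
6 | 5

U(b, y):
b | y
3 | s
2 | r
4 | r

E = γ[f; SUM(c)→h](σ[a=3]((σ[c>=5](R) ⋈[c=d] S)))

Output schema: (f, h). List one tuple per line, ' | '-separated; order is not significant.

Per-node cardinality:
  R → 4
  σ[c>=5](R) → 2
  S → 5
  (σ[c>=5](R) ⋈[c=d] S) → 1
  σ[a=3]((σ[c>=5](R) ⋈[c=d] S)) → 1
  γ[f; SUM(c)→h](σ[a=3]((σ[c>=5](R) ⋈[c=d] S))) → 1

== RESULT ==
f | h
6 | 5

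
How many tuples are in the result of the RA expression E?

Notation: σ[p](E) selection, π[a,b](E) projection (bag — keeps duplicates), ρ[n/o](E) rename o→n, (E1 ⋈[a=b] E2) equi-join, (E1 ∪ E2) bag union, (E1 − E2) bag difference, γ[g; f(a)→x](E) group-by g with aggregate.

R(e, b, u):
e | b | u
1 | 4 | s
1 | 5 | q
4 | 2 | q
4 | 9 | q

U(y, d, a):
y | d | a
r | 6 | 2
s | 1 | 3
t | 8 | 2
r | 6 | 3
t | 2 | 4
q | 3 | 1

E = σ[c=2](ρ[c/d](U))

Per-node cardinality:
  U → 6
  ρ[c/d](U) → 6
  σ[c=2](ρ[c/d](U)) → 1

|E| = 1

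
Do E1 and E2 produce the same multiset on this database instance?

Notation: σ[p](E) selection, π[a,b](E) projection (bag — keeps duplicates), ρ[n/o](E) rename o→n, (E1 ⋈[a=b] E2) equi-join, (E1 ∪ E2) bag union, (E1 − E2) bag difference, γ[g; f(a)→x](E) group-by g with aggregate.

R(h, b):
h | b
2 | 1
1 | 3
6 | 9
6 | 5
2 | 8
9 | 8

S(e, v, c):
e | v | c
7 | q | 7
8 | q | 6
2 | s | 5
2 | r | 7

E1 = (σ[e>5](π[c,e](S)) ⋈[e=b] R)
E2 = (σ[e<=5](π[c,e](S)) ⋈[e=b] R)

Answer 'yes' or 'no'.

E1 row counts bottom-up:
  S → 4
  π[c,e](S) → 4
  σ[e>5](π[c,e](S)) → 2
  R → 6
  (σ[e>5](π[c,e](S)) ⋈[e=b] R) → 2
E2 row counts bottom-up:
  S → 4
  π[c,e](S) → 4
  σ[e<=5](π[c,e](S)) → 2
  R → 6
  (σ[e<=5](π[c,e](S)) ⋈[e=b] R) → 0

E1 result:
c | e | h | b
6 | 8 | 2 | 8
6 | 8 | 9 | 8
E2 result:
c | e | h | b
(0 rows)
Witness: (6, 8, 2, 8) appears 1× in E1 but 0× in E2.

no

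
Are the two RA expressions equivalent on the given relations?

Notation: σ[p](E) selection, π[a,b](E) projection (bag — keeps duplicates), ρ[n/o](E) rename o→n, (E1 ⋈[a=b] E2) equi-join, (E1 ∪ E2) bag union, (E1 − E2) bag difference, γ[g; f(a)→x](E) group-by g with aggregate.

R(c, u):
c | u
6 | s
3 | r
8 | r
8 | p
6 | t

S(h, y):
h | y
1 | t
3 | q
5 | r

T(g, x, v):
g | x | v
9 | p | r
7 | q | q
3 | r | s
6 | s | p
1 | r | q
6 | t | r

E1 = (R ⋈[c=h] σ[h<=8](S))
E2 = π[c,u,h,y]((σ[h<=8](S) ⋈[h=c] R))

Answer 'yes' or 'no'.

E1 row counts bottom-up:
  R → 5
  S → 3
  σ[h<=8](S) → 3
  (R ⋈[c=h] σ[h<=8](S)) → 1
E2 row counts bottom-up:
  S → 3
  σ[h<=8](S) → 3
  R → 5
  (σ[h<=8](S) ⋈[h=c] R) → 1
  π[c,u,h,y]((σ[h<=8](S) ⋈[h=c] R)) → 1

E1 and E2 produce the same multiset:
c | u | h | y
3 | r | 3 | q

yes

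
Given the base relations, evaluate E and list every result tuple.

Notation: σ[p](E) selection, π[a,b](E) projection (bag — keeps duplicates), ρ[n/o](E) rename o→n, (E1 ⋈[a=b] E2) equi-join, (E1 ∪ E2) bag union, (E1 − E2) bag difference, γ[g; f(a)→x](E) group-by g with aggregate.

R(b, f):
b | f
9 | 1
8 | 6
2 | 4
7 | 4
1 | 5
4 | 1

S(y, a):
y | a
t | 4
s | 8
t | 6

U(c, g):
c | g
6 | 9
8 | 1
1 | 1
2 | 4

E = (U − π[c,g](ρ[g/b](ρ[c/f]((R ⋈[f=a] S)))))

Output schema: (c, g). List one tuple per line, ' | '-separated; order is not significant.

Stepwise |·|:
  U → 4
  R → 6
  S → 3
  (R ⋈[f=a] S) → 3
  ρ[c/f]((R ⋈[f=a] S)) → 3
  ρ[g/b](ρ[c/f]((R ⋈[f=a] S))) → 3
  π[c,g](ρ[g/b](ρ[c/f]((R ⋈[f=a] S)))) → 3
  (U − π[c,g](ρ[g/b](ρ[c/f]((R ⋈[f=a] S))))) → 4

== RESULT ==
c | g
1 | 1
2 | 4
6 | 9
8 | 1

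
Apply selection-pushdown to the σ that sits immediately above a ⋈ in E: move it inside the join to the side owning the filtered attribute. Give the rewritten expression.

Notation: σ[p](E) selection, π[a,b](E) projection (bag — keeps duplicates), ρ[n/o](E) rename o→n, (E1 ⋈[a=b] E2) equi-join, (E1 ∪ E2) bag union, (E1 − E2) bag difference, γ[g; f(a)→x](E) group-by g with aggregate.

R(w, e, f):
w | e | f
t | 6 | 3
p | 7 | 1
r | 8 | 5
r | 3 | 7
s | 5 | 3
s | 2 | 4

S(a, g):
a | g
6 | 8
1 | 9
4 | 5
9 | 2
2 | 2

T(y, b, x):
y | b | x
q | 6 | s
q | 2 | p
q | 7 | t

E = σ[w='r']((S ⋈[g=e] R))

σ filters on w, owned by the right side.
E' = (S ⋈[g=e] σ[w='r'](R))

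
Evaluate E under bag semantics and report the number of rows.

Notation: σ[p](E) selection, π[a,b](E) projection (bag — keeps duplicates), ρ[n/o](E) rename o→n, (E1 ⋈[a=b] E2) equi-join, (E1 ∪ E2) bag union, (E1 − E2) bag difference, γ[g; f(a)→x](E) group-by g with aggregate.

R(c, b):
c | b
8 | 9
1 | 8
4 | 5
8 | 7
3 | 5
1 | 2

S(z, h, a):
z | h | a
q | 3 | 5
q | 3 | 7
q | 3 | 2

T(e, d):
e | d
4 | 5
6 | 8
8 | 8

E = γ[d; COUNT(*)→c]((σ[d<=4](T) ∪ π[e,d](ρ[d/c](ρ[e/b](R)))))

Per-node cardinality:
  T → 3
  σ[d<=4](T) → 0
  R → 6
  ρ[e/b](R) → 6
  ρ[d/c](ρ[e/b](R)) → 6
  π[e,d](ρ[d/c](ρ[e/b](R))) → 6
  (σ[d<=4](T) ∪ π[e,d](ρ[d/c](ρ[e/b](R)))) → 6
  γ[d; COUNT(*)→c]((σ[d<=4](T) ∪ π[e,d](ρ[d/c](ρ[e/b](R))))) → 4

|E| = 4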